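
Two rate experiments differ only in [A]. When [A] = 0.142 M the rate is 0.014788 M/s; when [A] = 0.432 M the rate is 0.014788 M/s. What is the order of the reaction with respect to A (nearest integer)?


Rate is proportional to [A]^n, so rate2/rate1 = ([A]2/[A]1)^n. Take logs to solve for n.
rate2/rate1 = 0.014788 / 0.014788 = 1.0
[A]2/[A]1 = 0.432 / 0.142 = 3.0423
n = ln(1.0) / ln(3.0423) = 0.0
Nearest integer order:

0


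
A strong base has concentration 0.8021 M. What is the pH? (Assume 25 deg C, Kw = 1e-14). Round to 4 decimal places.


A strong base dissociates completely, so [OH-] equals the given concentration.
pOH = -log10([OH-]) = -log10(0.8021) = 0.095771
pH = 14 - pOH = 14 - 0.095771
pH = 13.904229, rounded to 4 dp:

13.9042


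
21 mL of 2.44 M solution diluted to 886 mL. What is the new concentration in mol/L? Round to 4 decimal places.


Dilution: M1*V1 = M2*V2, solve for M2.
M2 = M1*V1 / V2
M2 = 2.44 * 21 / 886
M2 = 51.24 / 886
M2 = 0.05783296 mol/L, rounded to 4 dp:

0.0578 mol/L


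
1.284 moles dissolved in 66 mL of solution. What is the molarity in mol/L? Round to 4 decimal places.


Convert volume to liters: V_L = V_mL / 1000.
V_L = 66 / 1000 = 0.066 L
M = n / V_L = 1.284 / 0.066
M = 19.45454545 mol/L, rounded to 4 dp:

19.4545 mol/L


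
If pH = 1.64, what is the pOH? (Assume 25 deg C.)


At 25 deg C, pH + pOH = 14.
pOH = 14 - pH = 14 - 1.64
pOH = 12.36:

12.36


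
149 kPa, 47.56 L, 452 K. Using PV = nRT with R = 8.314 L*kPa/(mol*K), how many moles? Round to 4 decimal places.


PV = nRT, solve for n = PV / (RT).
PV = 149 * 47.56 = 7086.44
RT = 8.314 * 452 = 3757.928
n = 7086.44 / 3757.928
n = 1.88573065 mol, rounded to 4 dp:

1.8857 mol


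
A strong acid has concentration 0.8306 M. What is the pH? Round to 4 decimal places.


A strong acid dissociates completely, so [H+] equals the given concentration.
pH = -log10([H+]) = -log10(0.8306)
pH = 0.08060807, rounded to 4 dp:

0.0806


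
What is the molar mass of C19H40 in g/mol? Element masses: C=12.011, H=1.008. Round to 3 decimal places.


M = sum(count * atomic_mass) over atoms.
M = 19*12.011 + 40*1.008
M = 228.209 + 40.32
M = 268.529 g/mol, rounded to 3 dp:

268.529 g/mol


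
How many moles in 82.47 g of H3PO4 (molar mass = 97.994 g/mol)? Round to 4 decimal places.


n = mass / M
n = 82.47 / 97.994
n = 0.84158214 mol, rounded to 4 dp:

0.8416 mol


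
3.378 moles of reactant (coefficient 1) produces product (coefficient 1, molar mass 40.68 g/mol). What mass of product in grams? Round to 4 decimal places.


Use the coefficient ratio to convert reactant moles to product moles, then multiply by the product's molar mass.
moles_P = moles_R * (coeff_P / coeff_R) = 3.378 * (1/1) = 3.378
mass_P = moles_P * M_P = 3.378 * 40.68
mass_P = 137.41704 g, rounded to 4 dp:

137.4170 g


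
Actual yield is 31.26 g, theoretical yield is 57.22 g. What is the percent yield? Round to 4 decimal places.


% yield = 100 * actual / theoretical
% yield = 100 * 31.26 / 57.22
% yield = 54.63124782 %, rounded to 4 dp:

54.6312 %


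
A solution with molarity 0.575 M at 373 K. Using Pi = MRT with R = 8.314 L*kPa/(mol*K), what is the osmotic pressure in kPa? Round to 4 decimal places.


Osmotic pressure (van't Hoff): Pi = M*R*T.
RT = 8.314 * 373 = 3101.122
Pi = 0.575 * 3101.122
Pi = 1783.14515 kPa, rounded to 4 dp:

1783.1452 kPa


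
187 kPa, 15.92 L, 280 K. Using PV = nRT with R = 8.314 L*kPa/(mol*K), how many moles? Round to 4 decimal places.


PV = nRT, solve for n = PV / (RT).
PV = 187 * 15.92 = 2977.04
RT = 8.314 * 280 = 2327.92
n = 2977.04 / 2327.92
n = 1.2788412 mol, rounded to 4 dp:

1.2788 mol


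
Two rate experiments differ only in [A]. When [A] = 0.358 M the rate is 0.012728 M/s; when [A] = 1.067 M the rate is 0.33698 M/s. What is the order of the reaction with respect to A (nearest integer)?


Rate is proportional to [A]^n, so rate2/rate1 = ([A]2/[A]1)^n. Take logs to solve for n.
rate2/rate1 = 0.33698 / 0.012728 = 26.4755
[A]2/[A]1 = 1.067 / 0.358 = 2.9804
n = ln(26.4755) / ln(2.9804) = 3.0
Nearest integer order:

3


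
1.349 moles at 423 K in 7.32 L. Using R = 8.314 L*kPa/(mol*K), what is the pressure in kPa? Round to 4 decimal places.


PV = nRT, solve for P = nRT / V.
nRT = 1.349 * 8.314 * 423 = 4744.1929
P = 4744.1929 / 7.32
P = 648.11378415 kPa, rounded to 4 dp:

648.1138 kPa


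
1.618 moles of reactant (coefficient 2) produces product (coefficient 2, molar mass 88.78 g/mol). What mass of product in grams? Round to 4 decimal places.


Use the coefficient ratio to convert reactant moles to product moles, then multiply by the product's molar mass.
moles_P = moles_R * (coeff_P / coeff_R) = 1.618 * (2/2) = 1.618
mass_P = moles_P * M_P = 1.618 * 88.78
mass_P = 143.64604 g, rounded to 4 dp:

143.6460 g


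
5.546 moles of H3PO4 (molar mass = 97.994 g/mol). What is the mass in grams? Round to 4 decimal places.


mass = n * M
mass = 5.546 * 97.994
mass = 543.474724 g, rounded to 4 dp:

543.4747 g


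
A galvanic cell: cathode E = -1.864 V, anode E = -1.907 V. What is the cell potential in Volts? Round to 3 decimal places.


Standard cell potential: E_cell = E_cathode - E_anode.
E_cell = -1.864 - (-1.907)
E_cell = 0.043 V, rounded to 3 dp:

0.043 V


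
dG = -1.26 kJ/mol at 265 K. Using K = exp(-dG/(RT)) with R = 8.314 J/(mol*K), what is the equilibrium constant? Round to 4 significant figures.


dG is in kJ/mol; multiply by 1000 to match R in J/(mol*K).
RT = 8.314 * 265 = 2203.21 J/mol
exponent = -dG*1000 / (RT) = -(-1.26*1000) / 2203.21 = 0.57189283
K = exp(0.57189283)
K = 1.7716173, rounded to 4 significant figures:

1.772


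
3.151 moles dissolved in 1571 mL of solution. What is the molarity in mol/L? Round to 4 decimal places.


Convert volume to liters: V_L = V_mL / 1000.
V_L = 1571 / 1000 = 1.571 L
M = n / V_L = 3.151 / 1.571
M = 2.00572884 mol/L, rounded to 4 dp:

2.0057 mol/L


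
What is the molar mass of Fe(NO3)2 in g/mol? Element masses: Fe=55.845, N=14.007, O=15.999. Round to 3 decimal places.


M = sum(count * atomic_mass) over atoms.
M = 1*55.845 + 2*14.007 + 6*15.999
M = 55.845 + 28.014 + 95.994
M = 179.853 g/mol, rounded to 3 dp:

179.853 g/mol


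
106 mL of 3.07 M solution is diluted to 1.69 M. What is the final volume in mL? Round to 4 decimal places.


Dilution: M1*V1 = M2*V2, solve for V2.
V2 = M1*V1 / M2
V2 = 3.07 * 106 / 1.69
V2 = 325.42 / 1.69
V2 = 192.55621302 mL, rounded to 4 dp:

192.5562 mL


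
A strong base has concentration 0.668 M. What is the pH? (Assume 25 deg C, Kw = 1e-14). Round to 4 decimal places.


A strong base dissociates completely, so [OH-] equals the given concentration.
pOH = -log10([OH-]) = -log10(0.668) = 0.175224
pH = 14 - pOH = 14 - 0.175224
pH = 13.824776, rounded to 4 dp:

13.8248


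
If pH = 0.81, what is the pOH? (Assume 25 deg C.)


At 25 deg C, pH + pOH = 14.
pOH = 14 - pH = 14 - 0.81
pOH = 13.19:

13.19


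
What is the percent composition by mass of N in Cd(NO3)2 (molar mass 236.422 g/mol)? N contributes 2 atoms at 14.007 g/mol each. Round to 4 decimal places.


pct = 100 * (n_elem * M_elem) / M_total
mass_contribution = 2 * 14.007 = 28.014 g/mol
pct = 100 * 28.014 / 236.422
pct = 11.84915109 %, rounded to 4 dp:

11.8492 %


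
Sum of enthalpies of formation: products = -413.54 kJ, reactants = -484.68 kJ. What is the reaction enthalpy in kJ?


dH_rxn = sum(dH_f products) - sum(dH_f reactants)
dH_rxn = -413.54 - (-484.68)
dH_rxn = 71.14 kJ:

71.14 kJ


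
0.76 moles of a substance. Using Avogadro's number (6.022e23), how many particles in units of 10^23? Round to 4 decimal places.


N = n * NA, then divide by 1e23 for the requested units.
N / 1e23 = n * 6.022
N / 1e23 = 0.76 * 6.022
N / 1e23 = 4.57672, rounded to 4 dp:

4.5767


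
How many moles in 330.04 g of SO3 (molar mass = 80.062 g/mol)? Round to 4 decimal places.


n = mass / M
n = 330.04 / 80.062
n = 4.12230521 mol, rounded to 4 dp:

4.1223 mol


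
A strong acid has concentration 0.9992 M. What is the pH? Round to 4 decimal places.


A strong acid dissociates completely, so [H+] equals the given concentration.
pH = -log10([H+]) = -log10(0.9992)
pH = 0.00034757, rounded to 4 dp:

0.0003


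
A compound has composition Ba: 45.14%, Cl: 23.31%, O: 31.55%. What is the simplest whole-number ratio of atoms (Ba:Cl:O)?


Assume 100 g of compound, divide each mass% by atomic mass to get moles, then normalize by the smallest to get a raw atom ratio.
Moles per 100 g: Ba: 45.14/137.327 = 0.3287, Cl: 23.31/35.453 = 0.6575, O: 31.55/15.999 = 1.972
Raw ratio (divide by min = 0.3287): Ba: 1.0, Cl: 2.0, O: 5.999
Multiply by 1 to clear fractions: Ba: 1.0 ~= 1, Cl: 2.0 ~= 2, O: 5.999 ~= 6
Reduce by GCD to get the simplest whole-number ratio:

1:2:6


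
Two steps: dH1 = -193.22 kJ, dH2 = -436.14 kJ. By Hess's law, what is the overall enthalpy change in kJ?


Hess's law: enthalpy is a state function, so add the step enthalpies.
dH_total = dH1 + dH2 = -193.22 + (-436.14)
dH_total = -629.36 kJ:

-629.36 kJ


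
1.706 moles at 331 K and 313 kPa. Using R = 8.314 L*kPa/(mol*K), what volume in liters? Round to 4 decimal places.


PV = nRT, solve for V = nRT / P.
nRT = 1.706 * 8.314 * 331 = 4694.7994
V = 4694.7994 / 313
V = 14.99935911 L, rounded to 4 dp:

14.9994 L


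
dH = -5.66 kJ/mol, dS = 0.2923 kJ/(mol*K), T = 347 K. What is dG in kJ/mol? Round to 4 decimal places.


Gibbs: dG = dH - T*dS (consistent units, dS already in kJ/(mol*K)).
T*dS = 347 * 0.2923 = 101.4281
dG = -5.66 - (101.4281)
dG = -107.0881 kJ/mol, rounded to 4 dp:

-107.0881 kJ/mol


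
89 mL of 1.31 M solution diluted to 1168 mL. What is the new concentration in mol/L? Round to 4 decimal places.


Dilution: M1*V1 = M2*V2, solve for M2.
M2 = M1*V1 / V2
M2 = 1.31 * 89 / 1168
M2 = 116.59 / 1168
M2 = 0.09982021 mol/L, rounded to 4 dp:

0.0998 mol/L


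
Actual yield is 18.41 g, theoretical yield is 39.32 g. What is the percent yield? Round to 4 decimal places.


% yield = 100 * actual / theoretical
% yield = 100 * 18.41 / 39.32
% yield = 46.82095626 %, rounded to 4 dp:

46.8210 %


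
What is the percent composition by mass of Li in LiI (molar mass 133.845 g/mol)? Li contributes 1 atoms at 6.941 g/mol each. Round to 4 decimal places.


pct = 100 * (n_elem * M_elem) / M_total
mass_contribution = 1 * 6.941 = 6.941 g/mol
pct = 100 * 6.941 / 133.845
pct = 5.1858493 %, rounded to 4 dp:

5.1858 %


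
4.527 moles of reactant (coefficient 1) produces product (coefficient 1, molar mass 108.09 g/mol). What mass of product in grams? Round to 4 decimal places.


Use the coefficient ratio to convert reactant moles to product moles, then multiply by the product's molar mass.
moles_P = moles_R * (coeff_P / coeff_R) = 4.527 * (1/1) = 4.527
mass_P = moles_P * M_P = 4.527 * 108.09
mass_P = 489.32343 g, rounded to 4 dp:

489.3234 g


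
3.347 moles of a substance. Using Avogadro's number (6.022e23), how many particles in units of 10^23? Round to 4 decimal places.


N = n * NA, then divide by 1e23 for the requested units.
N / 1e23 = n * 6.022
N / 1e23 = 3.347 * 6.022
N / 1e23 = 20.155634, rounded to 4 dp:

20.1556


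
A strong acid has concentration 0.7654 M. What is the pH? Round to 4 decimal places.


A strong acid dissociates completely, so [H+] equals the given concentration.
pH = -log10([H+]) = -log10(0.7654)
pH = 0.11611154, rounded to 4 dp:

0.1161


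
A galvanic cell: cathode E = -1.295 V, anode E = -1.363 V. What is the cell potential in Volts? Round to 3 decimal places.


Standard cell potential: E_cell = E_cathode - E_anode.
E_cell = -1.295 - (-1.363)
E_cell = 0.068 V, rounded to 3 dp:

0.068 V


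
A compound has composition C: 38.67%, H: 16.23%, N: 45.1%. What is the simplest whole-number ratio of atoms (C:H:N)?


Assume 100 g of compound, divide each mass% by atomic mass to get moles, then normalize by the smallest to get a raw atom ratio.
Moles per 100 g: C: 38.67/12.011 = 3.2195, H: 16.23/1.008 = 16.1012, N: 45.1/14.007 = 3.2198
Raw ratio (divide by min = 3.2195): C: 1.0, H: 5.001, N: 1.0
Multiply by 1 to clear fractions: C: 1.0 ~= 1, H: 5.001 ~= 5, N: 1.0 ~= 1
Reduce by GCD to get the simplest whole-number ratio:

1:5:1


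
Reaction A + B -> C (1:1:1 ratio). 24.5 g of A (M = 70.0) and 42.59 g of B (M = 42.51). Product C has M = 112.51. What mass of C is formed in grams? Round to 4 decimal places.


Find moles of each reactant; the smaller value is the limiting reagent in a 1:1:1 reaction, so moles_C equals moles of the limiter.
n_A = mass_A / M_A = 24.5 / 70.0 = 0.35 mol
n_B = mass_B / M_B = 42.59 / 42.51 = 1.001882 mol
Limiting reagent: A (smaller), n_limiting = 0.35 mol
mass_C = n_limiting * M_C = 0.35 * 112.51
mass_C = 39.3785 g, rounded to 4 dp:

39.3785 g


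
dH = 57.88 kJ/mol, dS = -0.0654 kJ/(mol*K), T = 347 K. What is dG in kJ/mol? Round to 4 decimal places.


Gibbs: dG = dH - T*dS (consistent units, dS already in kJ/(mol*K)).
T*dS = 347 * -0.0654 = -22.6938
dG = 57.88 - (-22.6938)
dG = 80.5738 kJ/mol, rounded to 4 dp:

80.5738 kJ/mol


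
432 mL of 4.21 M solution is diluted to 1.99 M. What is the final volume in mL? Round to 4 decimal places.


Dilution: M1*V1 = M2*V2, solve for V2.
V2 = M1*V1 / M2
V2 = 4.21 * 432 / 1.99
V2 = 1818.72 / 1.99
V2 = 913.92964824 mL, rounded to 4 dp:

913.9296 mL


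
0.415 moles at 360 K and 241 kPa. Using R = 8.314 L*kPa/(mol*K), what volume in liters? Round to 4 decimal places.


PV = nRT, solve for V = nRT / P.
nRT = 0.415 * 8.314 * 360 = 1242.1116
V = 1242.1116 / 241
V = 5.15399004 L, rounded to 4 dp:

5.1540 L


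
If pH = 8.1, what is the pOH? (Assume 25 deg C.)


At 25 deg C, pH + pOH = 14.
pOH = 14 - pH = 14 - 8.1
pOH = 5.9:

5.90


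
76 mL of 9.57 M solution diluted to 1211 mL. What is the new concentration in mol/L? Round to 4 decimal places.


Dilution: M1*V1 = M2*V2, solve for M2.
M2 = M1*V1 / V2
M2 = 9.57 * 76 / 1211
M2 = 727.32 / 1211
M2 = 0.60059455 mol/L, rounded to 4 dp:

0.6006 mol/L


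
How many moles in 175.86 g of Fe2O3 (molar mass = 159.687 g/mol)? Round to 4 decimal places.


n = mass / M
n = 175.86 / 159.687
n = 1.10127938 mol, rounded to 4 dp:

1.1013 mol


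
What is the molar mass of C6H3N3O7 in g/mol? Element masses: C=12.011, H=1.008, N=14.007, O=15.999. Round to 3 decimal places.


M = sum(count * atomic_mass) over atoms.
M = 6*12.011 + 3*1.008 + 3*14.007 + 7*15.999
M = 72.066 + 3.024 + 42.021 + 111.993
M = 229.104 g/mol, rounded to 3 dp:

229.104 g/mol


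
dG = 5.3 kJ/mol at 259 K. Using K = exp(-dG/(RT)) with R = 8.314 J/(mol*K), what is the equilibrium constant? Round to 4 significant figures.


dG is in kJ/mol; multiply by 1000 to match R in J/(mol*K).
RT = 8.314 * 259 = 2153.326 J/mol
exponent = -dG*1000 / (RT) = -(5.3*1000) / 2153.326 = -2.46130869
K = exp(-2.46130869)
K = 0.085323216, rounded to 4 significant figures:

0.08532


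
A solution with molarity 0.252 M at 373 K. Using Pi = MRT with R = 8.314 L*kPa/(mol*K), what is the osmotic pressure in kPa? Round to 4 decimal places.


Osmotic pressure (van't Hoff): Pi = M*R*T.
RT = 8.314 * 373 = 3101.122
Pi = 0.252 * 3101.122
Pi = 781.482744 kPa, rounded to 4 dp:

781.4827 kPa


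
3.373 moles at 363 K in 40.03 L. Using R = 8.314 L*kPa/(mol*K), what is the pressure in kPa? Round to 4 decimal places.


PV = nRT, solve for P = nRT / V.
nRT = 3.373 * 8.314 * 363 = 10179.6533
P = 10179.6533 / 40.03
P = 254.30060704 kPa, rounded to 4 dp:

254.3006 kPa


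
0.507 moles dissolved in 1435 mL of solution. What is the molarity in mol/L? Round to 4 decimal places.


Convert volume to liters: V_L = V_mL / 1000.
V_L = 1435 / 1000 = 1.435 L
M = n / V_L = 0.507 / 1.435
M = 0.3533101 mol/L, rounded to 4 dp:

0.3533 mol/L


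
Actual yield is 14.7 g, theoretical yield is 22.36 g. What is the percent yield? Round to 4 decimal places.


% yield = 100 * actual / theoretical
% yield = 100 * 14.7 / 22.36
% yield = 65.74239714 %, rounded to 4 dp:

65.7424 %


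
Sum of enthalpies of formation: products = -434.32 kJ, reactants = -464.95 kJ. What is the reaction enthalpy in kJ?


dH_rxn = sum(dH_f products) - sum(dH_f reactants)
dH_rxn = -434.32 - (-464.95)
dH_rxn = 30.63 kJ:

30.63 kJ


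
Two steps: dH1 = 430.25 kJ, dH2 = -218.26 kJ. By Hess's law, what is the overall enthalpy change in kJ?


Hess's law: enthalpy is a state function, so add the step enthalpies.
dH_total = dH1 + dH2 = 430.25 + (-218.26)
dH_total = 211.99 kJ:

211.99 kJ


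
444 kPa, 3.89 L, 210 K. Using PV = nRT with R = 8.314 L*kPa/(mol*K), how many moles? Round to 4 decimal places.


PV = nRT, solve for n = PV / (RT).
PV = 444 * 3.89 = 1727.16
RT = 8.314 * 210 = 1745.94
n = 1727.16 / 1745.94
n = 0.98924362 mol, rounded to 4 dp:

0.9892 mol


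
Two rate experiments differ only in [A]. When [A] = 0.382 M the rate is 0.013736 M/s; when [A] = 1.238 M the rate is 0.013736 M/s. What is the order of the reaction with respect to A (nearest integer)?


Rate is proportional to [A]^n, so rate2/rate1 = ([A]2/[A]1)^n. Take logs to solve for n.
rate2/rate1 = 0.013736 / 0.013736 = 1.0
[A]2/[A]1 = 1.238 / 0.382 = 3.2408
n = ln(1.0) / ln(3.2408) = 0.0
Nearest integer order:

0


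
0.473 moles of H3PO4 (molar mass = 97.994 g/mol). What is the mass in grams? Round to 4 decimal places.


mass = n * M
mass = 0.473 * 97.994
mass = 46.351162 g, rounded to 4 dp:

46.3512 g


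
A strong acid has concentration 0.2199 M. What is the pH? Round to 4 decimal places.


A strong acid dissociates completely, so [H+] equals the given concentration.
pH = -log10([H+]) = -log10(0.2199)
pH = 0.65777477, rounded to 4 dp:

0.6578


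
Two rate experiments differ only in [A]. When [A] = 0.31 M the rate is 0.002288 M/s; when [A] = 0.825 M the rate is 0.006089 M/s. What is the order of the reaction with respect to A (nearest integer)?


Rate is proportional to [A]^n, so rate2/rate1 = ([A]2/[A]1)^n. Take logs to solve for n.
rate2/rate1 = 0.006089 / 0.002288 = 2.6613
[A]2/[A]1 = 0.825 / 0.31 = 2.6613
n = ln(2.6613) / ln(2.6613) = 1.0
Nearest integer order:

1


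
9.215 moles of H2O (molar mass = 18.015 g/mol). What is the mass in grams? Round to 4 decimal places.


mass = n * M
mass = 9.215 * 18.015
mass = 166.008225 g, rounded to 4 dp:

166.0082 g


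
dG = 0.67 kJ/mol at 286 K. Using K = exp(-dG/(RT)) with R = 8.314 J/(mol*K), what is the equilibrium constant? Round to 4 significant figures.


dG is in kJ/mol; multiply by 1000 to match R in J/(mol*K).
RT = 8.314 * 286 = 2377.804 J/mol
exponent = -dG*1000 / (RT) = -(0.67*1000) / 2377.804 = -0.28177259
K = exp(-0.28177259)
K = 0.75444523, rounded to 4 significant figures:

0.7544


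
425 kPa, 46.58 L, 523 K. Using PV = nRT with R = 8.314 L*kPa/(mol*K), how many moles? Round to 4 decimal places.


PV = nRT, solve for n = PV / (RT).
PV = 425 * 46.58 = 19796.5
RT = 8.314 * 523 = 4348.222
n = 19796.5 / 4348.222
n = 4.55278042 mol, rounded to 4 dp:

4.5528 mol


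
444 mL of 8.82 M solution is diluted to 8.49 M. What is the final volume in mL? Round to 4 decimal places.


Dilution: M1*V1 = M2*V2, solve for V2.
V2 = M1*V1 / M2
V2 = 8.82 * 444 / 8.49
V2 = 3916.08 / 8.49
V2 = 461.25795053 mL, rounded to 4 dp:

461.2580 mL


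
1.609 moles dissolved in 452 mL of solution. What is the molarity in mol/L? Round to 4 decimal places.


Convert volume to liters: V_L = V_mL / 1000.
V_L = 452 / 1000 = 0.452 L
M = n / V_L = 1.609 / 0.452
M = 3.55973451 mol/L, rounded to 4 dp:

3.5597 mol/L


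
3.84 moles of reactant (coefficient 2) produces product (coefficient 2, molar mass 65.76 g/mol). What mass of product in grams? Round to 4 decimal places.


Use the coefficient ratio to convert reactant moles to product moles, then multiply by the product's molar mass.
moles_P = moles_R * (coeff_P / coeff_R) = 3.84 * (2/2) = 3.84
mass_P = moles_P * M_P = 3.84 * 65.76
mass_P = 252.5184 g, rounded to 4 dp:

252.5184 g


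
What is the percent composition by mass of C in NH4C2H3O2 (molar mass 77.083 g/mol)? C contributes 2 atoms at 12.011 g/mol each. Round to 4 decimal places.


pct = 100 * (n_elem * M_elem) / M_total
mass_contribution = 2 * 12.011 = 24.022 g/mol
pct = 100 * 24.022 / 77.083
pct = 31.16381044 %, rounded to 4 dp:

31.1638 %


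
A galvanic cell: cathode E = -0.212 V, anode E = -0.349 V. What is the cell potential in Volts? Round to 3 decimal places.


Standard cell potential: E_cell = E_cathode - E_anode.
E_cell = -0.212 - (-0.349)
E_cell = 0.137 V, rounded to 3 dp:

0.137 V


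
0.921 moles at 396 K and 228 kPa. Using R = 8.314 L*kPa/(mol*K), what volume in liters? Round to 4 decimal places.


PV = nRT, solve for V = nRT / P.
nRT = 0.921 * 8.314 * 396 = 3032.2488
V = 3032.2488 / 228
V = 13.29933684 L, rounded to 4 dp:

13.2993 L


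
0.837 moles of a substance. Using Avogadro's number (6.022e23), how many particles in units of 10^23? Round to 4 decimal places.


N = n * NA, then divide by 1e23 for the requested units.
N / 1e23 = n * 6.022
N / 1e23 = 0.837 * 6.022
N / 1e23 = 5.040414, rounded to 4 dp:

5.0404


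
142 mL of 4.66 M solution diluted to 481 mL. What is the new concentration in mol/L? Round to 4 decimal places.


Dilution: M1*V1 = M2*V2, solve for M2.
M2 = M1*V1 / V2
M2 = 4.66 * 142 / 481
M2 = 661.72 / 481
M2 = 1.37571726 mol/L, rounded to 4 dp:

1.3757 mol/L


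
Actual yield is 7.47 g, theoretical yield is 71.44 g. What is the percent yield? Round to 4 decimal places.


% yield = 100 * actual / theoretical
% yield = 100 * 7.47 / 71.44
% yield = 10.45632699 %, rounded to 4 dp:

10.4563 %


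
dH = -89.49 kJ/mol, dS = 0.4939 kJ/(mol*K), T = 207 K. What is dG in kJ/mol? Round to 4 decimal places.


Gibbs: dG = dH - T*dS (consistent units, dS already in kJ/(mol*K)).
T*dS = 207 * 0.4939 = 102.2373
dG = -89.49 - (102.2373)
dG = -191.7273 kJ/mol, rounded to 4 dp:

-191.7273 kJ/mol


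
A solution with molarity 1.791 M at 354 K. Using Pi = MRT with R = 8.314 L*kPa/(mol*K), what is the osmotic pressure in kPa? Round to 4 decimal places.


Osmotic pressure (van't Hoff): Pi = M*R*T.
RT = 8.314 * 354 = 2943.156
Pi = 1.791 * 2943.156
Pi = 5271.192396 kPa, rounded to 4 dp:

5271.1924 kPa


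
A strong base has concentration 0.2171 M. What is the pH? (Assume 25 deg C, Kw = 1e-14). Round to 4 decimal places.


A strong base dissociates completely, so [OH-] equals the given concentration.
pOH = -log10([OH-]) = -log10(0.2171) = 0.66334
pH = 14 - pOH = 14 - 0.66334
pH = 13.33666, rounded to 4 dp:

13.3367


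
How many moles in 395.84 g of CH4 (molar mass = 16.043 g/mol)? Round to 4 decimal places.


n = mass / M
n = 395.84 / 16.043
n = 24.67368946 mol, rounded to 4 dp:

24.6737 mol


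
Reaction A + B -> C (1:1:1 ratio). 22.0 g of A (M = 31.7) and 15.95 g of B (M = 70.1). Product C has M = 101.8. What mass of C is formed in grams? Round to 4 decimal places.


Find moles of each reactant; the smaller value is the limiting reagent in a 1:1:1 reaction, so moles_C equals moles of the limiter.
n_A = mass_A / M_A = 22.0 / 31.7 = 0.694006 mol
n_B = mass_B / M_B = 15.95 / 70.1 = 0.227532 mol
Limiting reagent: B (smaller), n_limiting = 0.227532 mol
mass_C = n_limiting * M_C = 0.227532 * 101.8
mass_C = 23.1627576 g, rounded to 4 dp:

23.1628 g


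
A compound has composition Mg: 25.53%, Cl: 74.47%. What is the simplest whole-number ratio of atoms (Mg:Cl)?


Assume 100 g of compound, divide each mass% by atomic mass to get moles, then normalize by the smallest to get a raw atom ratio.
Moles per 100 g: Mg: 25.53/24.305 = 1.0504, Cl: 74.47/35.453 = 2.1005
Raw ratio (divide by min = 1.0504): Mg: 1.0, Cl: 2.0
Multiply by 1 to clear fractions: Mg: 1.0 ~= 1, Cl: 2.0 ~= 2
Reduce by GCD to get the simplest whole-number ratio:

1:2


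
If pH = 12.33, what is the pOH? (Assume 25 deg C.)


At 25 deg C, pH + pOH = 14.
pOH = 14 - pH = 14 - 12.33
pOH = 1.67:

1.67


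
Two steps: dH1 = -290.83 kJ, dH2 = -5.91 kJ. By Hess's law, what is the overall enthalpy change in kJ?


Hess's law: enthalpy is a state function, so add the step enthalpies.
dH_total = dH1 + dH2 = -290.83 + (-5.91)
dH_total = -296.74 kJ:

-296.74 kJ


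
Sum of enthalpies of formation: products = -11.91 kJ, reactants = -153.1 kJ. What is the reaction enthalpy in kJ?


dH_rxn = sum(dH_f products) - sum(dH_f reactants)
dH_rxn = -11.91 - (-153.1)
dH_rxn = 141.19 kJ:

141.19 kJ


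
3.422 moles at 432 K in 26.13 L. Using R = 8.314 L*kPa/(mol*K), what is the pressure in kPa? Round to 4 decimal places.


PV = nRT, solve for P = nRT / V.
nRT = 3.422 * 8.314 * 432 = 12290.6195
P = 12290.6195 / 26.13
P = 470.36431305 kPa, rounded to 4 dp:

470.3643 kPa


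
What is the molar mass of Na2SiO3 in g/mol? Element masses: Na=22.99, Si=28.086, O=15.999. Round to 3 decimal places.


M = sum(count * atomic_mass) over atoms.
M = 2*22.99 + 1*28.086 + 3*15.999
M = 45.98 + 28.086 + 47.997
M = 122.063 g/mol, rounded to 3 dp:

122.063 g/mol


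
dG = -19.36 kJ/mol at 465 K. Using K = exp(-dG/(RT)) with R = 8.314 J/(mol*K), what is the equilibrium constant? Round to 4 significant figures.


dG is in kJ/mol; multiply by 1000 to match R in J/(mol*K).
RT = 8.314 * 465 = 3866.01 J/mol
exponent = -dG*1000 / (RT) = -(-19.36*1000) / 3866.01 = 5.00774701
K = exp(5.00774701)
K = 149.56738, rounded to 4 significant figures:

149.6


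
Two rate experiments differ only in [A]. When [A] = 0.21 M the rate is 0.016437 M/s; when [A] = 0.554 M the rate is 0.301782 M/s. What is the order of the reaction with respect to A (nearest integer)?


Rate is proportional to [A]^n, so rate2/rate1 = ([A]2/[A]1)^n. Take logs to solve for n.
rate2/rate1 = 0.301782 / 0.016437 = 18.3599
[A]2/[A]1 = 0.554 / 0.21 = 2.6381
n = ln(18.3599) / ln(2.6381) = 3.0
Nearest integer order:

3


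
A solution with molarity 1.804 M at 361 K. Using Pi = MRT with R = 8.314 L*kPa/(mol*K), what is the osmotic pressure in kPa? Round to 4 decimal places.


Osmotic pressure (van't Hoff): Pi = M*R*T.
RT = 8.314 * 361 = 3001.354
Pi = 1.804 * 3001.354
Pi = 5414.442616 kPa, rounded to 4 dp:

5414.4426 kPa


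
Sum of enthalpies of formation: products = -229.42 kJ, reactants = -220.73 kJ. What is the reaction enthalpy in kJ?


dH_rxn = sum(dH_f products) - sum(dH_f reactants)
dH_rxn = -229.42 - (-220.73)
dH_rxn = -8.69 kJ:

-8.69 kJ


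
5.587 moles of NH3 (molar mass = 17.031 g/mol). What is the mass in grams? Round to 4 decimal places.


mass = n * M
mass = 5.587 * 17.031
mass = 95.152197 g, rounded to 4 dp:

95.1522 g


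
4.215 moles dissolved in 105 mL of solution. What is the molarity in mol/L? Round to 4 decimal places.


Convert volume to liters: V_L = V_mL / 1000.
V_L = 105 / 1000 = 0.105 L
M = n / V_L = 4.215 / 0.105
M = 40.14285714 mol/L, rounded to 4 dp:

40.1429 mol/L


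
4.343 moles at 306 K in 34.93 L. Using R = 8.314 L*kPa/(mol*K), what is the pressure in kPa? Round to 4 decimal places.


PV = nRT, solve for P = nRT / V.
nRT = 4.343 * 8.314 * 306 = 11048.9568
P = 11048.9568 / 34.93
P = 316.31711423 kPa, rounded to 4 dp:

316.3171 kPa


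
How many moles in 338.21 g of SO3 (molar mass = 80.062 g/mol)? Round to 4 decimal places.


n = mass / M
n = 338.21 / 80.062
n = 4.22435113 mol, rounded to 4 dp:

4.2244 mol


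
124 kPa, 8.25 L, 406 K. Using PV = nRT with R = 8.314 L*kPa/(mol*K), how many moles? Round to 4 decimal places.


PV = nRT, solve for n = PV / (RT).
PV = 124 * 8.25 = 1023.0
RT = 8.314 * 406 = 3375.484
n = 1023.0 / 3375.484
n = 0.30306765 mol, rounded to 4 dp:

0.3031 mol


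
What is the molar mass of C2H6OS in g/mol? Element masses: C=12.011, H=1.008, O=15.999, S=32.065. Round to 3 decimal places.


M = sum(count * atomic_mass) over atoms.
M = 2*12.011 + 6*1.008 + 1*15.999 + 1*32.065
M = 24.022 + 6.048 + 15.999 + 32.065
M = 78.134 g/mol, rounded to 3 dp:

78.134 g/mol


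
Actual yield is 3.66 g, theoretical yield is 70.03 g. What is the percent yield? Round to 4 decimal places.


% yield = 100 * actual / theoretical
% yield = 100 * 3.66 / 70.03
% yield = 5.22633157 %, rounded to 4 dp:

5.2263 %


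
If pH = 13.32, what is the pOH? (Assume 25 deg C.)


At 25 deg C, pH + pOH = 14.
pOH = 14 - pH = 14 - 13.32
pOH = 0.68:

0.68


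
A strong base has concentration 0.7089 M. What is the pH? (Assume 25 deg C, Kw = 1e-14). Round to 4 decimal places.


A strong base dissociates completely, so [OH-] equals the given concentration.
pOH = -log10([OH-]) = -log10(0.7089) = 0.149415
pH = 14 - pOH = 14 - 0.149415
pH = 13.850585, rounded to 4 dp:

13.8506


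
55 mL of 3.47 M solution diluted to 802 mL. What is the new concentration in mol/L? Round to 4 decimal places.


Dilution: M1*V1 = M2*V2, solve for M2.
M2 = M1*V1 / V2
M2 = 3.47 * 55 / 802
M2 = 190.85 / 802
M2 = 0.23796758 mol/L, rounded to 4 dp:

0.2380 mol/L


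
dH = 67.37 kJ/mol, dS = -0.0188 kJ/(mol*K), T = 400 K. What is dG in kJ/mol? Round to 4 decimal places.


Gibbs: dG = dH - T*dS (consistent units, dS already in kJ/(mol*K)).
T*dS = 400 * -0.0188 = -7.52
dG = 67.37 - (-7.52)
dG = 74.89 kJ/mol, rounded to 4 dp:

74.8900 kJ/mol


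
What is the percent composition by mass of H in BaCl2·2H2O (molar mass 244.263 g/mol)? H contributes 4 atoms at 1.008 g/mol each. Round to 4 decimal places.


pct = 100 * (n_elem * M_elem) / M_total
mass_contribution = 4 * 1.008 = 4.032 g/mol
pct = 100 * 4.032 / 244.263
pct = 1.6506798 %, rounded to 4 dp:

1.6507 %


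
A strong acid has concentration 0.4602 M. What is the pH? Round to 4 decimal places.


A strong acid dissociates completely, so [H+] equals the given concentration.
pH = -log10([H+]) = -log10(0.4602)
pH = 0.33705339, rounded to 4 dp:

0.3371


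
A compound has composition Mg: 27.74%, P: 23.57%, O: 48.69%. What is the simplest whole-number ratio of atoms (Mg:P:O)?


Assume 100 g of compound, divide each mass% by atomic mass to get moles, then normalize by the smallest to get a raw atom ratio.
Moles per 100 g: Mg: 27.74/24.305 = 1.1413, P: 23.57/30.974 = 0.761, O: 48.69/15.999 = 3.0433
Raw ratio (divide by min = 0.761): Mg: 1.5, P: 1.0, O: 3.999
Multiply by 2 to clear fractions: Mg: 3.0 ~= 3, P: 2.0 ~= 2, O: 7.999 ~= 8
Reduce by GCD to get the simplest whole-number ratio:

3:2:8


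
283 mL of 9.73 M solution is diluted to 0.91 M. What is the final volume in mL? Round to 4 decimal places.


Dilution: M1*V1 = M2*V2, solve for V2.
V2 = M1*V1 / M2
V2 = 9.73 * 283 / 0.91
V2 = 2753.59 / 0.91
V2 = 3025.92307692 mL, rounded to 4 dp:

3025.9231 mL


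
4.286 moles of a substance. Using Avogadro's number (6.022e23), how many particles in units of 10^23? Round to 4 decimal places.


N = n * NA, then divide by 1e23 for the requested units.
N / 1e23 = n * 6.022
N / 1e23 = 4.286 * 6.022
N / 1e23 = 25.810292, rounded to 4 dp:

25.8103


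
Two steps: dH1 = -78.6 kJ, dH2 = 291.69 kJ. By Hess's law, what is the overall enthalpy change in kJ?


Hess's law: enthalpy is a state function, so add the step enthalpies.
dH_total = dH1 + dH2 = -78.6 + (291.69)
dH_total = 213.09 kJ:

213.09 kJ


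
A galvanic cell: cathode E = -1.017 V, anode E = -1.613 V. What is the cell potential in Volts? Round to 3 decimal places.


Standard cell potential: E_cell = E_cathode - E_anode.
E_cell = -1.017 - (-1.613)
E_cell = 0.596 V, rounded to 3 dp:

0.596 V


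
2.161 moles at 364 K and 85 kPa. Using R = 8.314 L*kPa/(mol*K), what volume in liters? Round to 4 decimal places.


PV = nRT, solve for V = nRT / P.
nRT = 2.161 * 8.314 * 364 = 6539.8257
V = 6539.8257 / 85
V = 76.93912588 L, rounded to 4 dp:

76.9391 L


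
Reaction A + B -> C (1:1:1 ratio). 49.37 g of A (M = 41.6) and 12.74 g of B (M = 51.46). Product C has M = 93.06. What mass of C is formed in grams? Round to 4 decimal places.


Find moles of each reactant; the smaller value is the limiting reagent in a 1:1:1 reaction, so moles_C equals moles of the limiter.
n_A = mass_A / M_A = 49.37 / 41.6 = 1.186779 mol
n_B = mass_B / M_B = 12.74 / 51.46 = 0.247571 mol
Limiting reagent: B (smaller), n_limiting = 0.247571 mol
mass_C = n_limiting * M_C = 0.247571 * 93.06
mass_C = 23.03895726 g, rounded to 4 dp:

23.0390 g


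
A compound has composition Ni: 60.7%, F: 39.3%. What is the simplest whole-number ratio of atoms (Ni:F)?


Assume 100 g of compound, divide each mass% by atomic mass to get moles, then normalize by the smallest to get a raw atom ratio.
Moles per 100 g: Ni: 60.7/58.693 = 1.0342, F: 39.3/18.998 = 2.0686
Raw ratio (divide by min = 1.0342): Ni: 1.0, F: 2.0
Multiply by 1 to clear fractions: Ni: 1.0 ~= 1, F: 2.0 ~= 2
Reduce by GCD to get the simplest whole-number ratio:

1:2


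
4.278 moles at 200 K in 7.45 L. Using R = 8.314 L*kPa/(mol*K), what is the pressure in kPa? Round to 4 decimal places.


PV = nRT, solve for P = nRT / V.
nRT = 4.278 * 8.314 * 200 = 7113.4584
P = 7113.4584 / 7.45
P = 954.82663087 kPa, rounded to 4 dp:

954.8266 kPa


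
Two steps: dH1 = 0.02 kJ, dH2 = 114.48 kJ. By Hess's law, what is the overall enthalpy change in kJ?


Hess's law: enthalpy is a state function, so add the step enthalpies.
dH_total = dH1 + dH2 = 0.02 + (114.48)
dH_total = 114.5 kJ:

114.50 kJ


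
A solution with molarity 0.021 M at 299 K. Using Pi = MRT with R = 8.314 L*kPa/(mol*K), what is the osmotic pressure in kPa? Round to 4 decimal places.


Osmotic pressure (van't Hoff): Pi = M*R*T.
RT = 8.314 * 299 = 2485.886
Pi = 0.021 * 2485.886
Pi = 52.203606 kPa, rounded to 4 dp:

52.2036 kPa


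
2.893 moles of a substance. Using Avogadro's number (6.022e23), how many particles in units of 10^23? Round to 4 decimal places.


N = n * NA, then divide by 1e23 for the requested units.
N / 1e23 = n * 6.022
N / 1e23 = 2.893 * 6.022
N / 1e23 = 17.421646, rounded to 4 dp:

17.4216


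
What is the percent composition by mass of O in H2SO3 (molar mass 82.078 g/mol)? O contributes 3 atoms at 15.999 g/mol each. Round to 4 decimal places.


pct = 100 * (n_elem * M_elem) / M_total
mass_contribution = 3 * 15.999 = 47.997 g/mol
pct = 100 * 47.997 / 82.078
pct = 58.47730208 %, rounded to 4 dp:

58.4773 %


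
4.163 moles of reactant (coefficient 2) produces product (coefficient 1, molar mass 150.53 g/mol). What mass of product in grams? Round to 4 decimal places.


Use the coefficient ratio to convert reactant moles to product moles, then multiply by the product's molar mass.
moles_P = moles_R * (coeff_P / coeff_R) = 4.163 * (1/2) = 2.0815
mass_P = moles_P * M_P = 2.0815 * 150.53
mass_P = 313.328195 g, rounded to 4 dp:

313.3282 g


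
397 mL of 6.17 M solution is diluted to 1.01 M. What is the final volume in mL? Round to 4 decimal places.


Dilution: M1*V1 = M2*V2, solve for V2.
V2 = M1*V1 / M2
V2 = 6.17 * 397 / 1.01
V2 = 2449.49 / 1.01
V2 = 2425.23762376 mL, rounded to 4 dp:

2425.2376 mL


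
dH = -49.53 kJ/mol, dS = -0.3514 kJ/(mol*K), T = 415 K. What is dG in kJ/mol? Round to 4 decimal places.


Gibbs: dG = dH - T*dS (consistent units, dS already in kJ/(mol*K)).
T*dS = 415 * -0.3514 = -145.831
dG = -49.53 - (-145.831)
dG = 96.301 kJ/mol, rounded to 4 dp:

96.3010 kJ/mol


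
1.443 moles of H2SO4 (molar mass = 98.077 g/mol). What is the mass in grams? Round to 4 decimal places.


mass = n * M
mass = 1.443 * 98.077
mass = 141.525111 g, rounded to 4 dp:

141.5251 g


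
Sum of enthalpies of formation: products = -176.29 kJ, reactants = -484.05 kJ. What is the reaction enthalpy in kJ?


dH_rxn = sum(dH_f products) - sum(dH_f reactants)
dH_rxn = -176.29 - (-484.05)
dH_rxn = 307.76 kJ:

307.76 kJ


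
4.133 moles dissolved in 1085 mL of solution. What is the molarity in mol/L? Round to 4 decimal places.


Convert volume to liters: V_L = V_mL / 1000.
V_L = 1085 / 1000 = 1.085 L
M = n / V_L = 4.133 / 1.085
M = 3.80921659 mol/L, rounded to 4 dp:

3.8092 mol/L


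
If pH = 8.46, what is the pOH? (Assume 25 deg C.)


At 25 deg C, pH + pOH = 14.
pOH = 14 - pH = 14 - 8.46
pOH = 5.54:

5.54


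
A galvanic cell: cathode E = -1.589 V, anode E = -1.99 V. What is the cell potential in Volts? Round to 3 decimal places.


Standard cell potential: E_cell = E_cathode - E_anode.
E_cell = -1.589 - (-1.99)
E_cell = 0.401 V, rounded to 3 dp:

0.401 V


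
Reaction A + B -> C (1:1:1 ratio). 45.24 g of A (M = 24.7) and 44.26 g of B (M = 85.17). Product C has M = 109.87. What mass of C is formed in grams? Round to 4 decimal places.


Find moles of each reactant; the smaller value is the limiting reagent in a 1:1:1 reaction, so moles_C equals moles of the limiter.
n_A = mass_A / M_A = 45.24 / 24.7 = 1.831579 mol
n_B = mass_B / M_B = 44.26 / 85.17 = 0.519667 mol
Limiting reagent: B (smaller), n_limiting = 0.519667 mol
mass_C = n_limiting * M_C = 0.519667 * 109.87
mass_C = 57.09581329 g, rounded to 4 dp:

57.0958 g


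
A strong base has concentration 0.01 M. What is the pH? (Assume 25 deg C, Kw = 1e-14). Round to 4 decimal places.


A strong base dissociates completely, so [OH-] equals the given concentration.
pOH = -log10([OH-]) = -log10(0.01) = 2.0
pH = 14 - pOH = 14 - 2.0
pH = 12.0, rounded to 4 dp:

12.0000


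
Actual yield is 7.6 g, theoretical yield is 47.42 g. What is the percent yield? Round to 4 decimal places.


% yield = 100 * actual / theoretical
% yield = 100 * 7.6 / 47.42
% yield = 16.02699283 %, rounded to 4 dp:

16.0270 %


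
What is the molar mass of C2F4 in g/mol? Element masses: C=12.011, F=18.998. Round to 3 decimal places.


M = sum(count * atomic_mass) over atoms.
M = 2*12.011 + 4*18.998
M = 24.022 + 75.992
M = 100.014 g/mol, rounded to 3 dp:

100.014 g/mol


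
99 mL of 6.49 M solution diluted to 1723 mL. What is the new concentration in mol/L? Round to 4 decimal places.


Dilution: M1*V1 = M2*V2, solve for M2.
M2 = M1*V1 / V2
M2 = 6.49 * 99 / 1723
M2 = 642.51 / 1723
M2 = 0.37290192 mol/L, rounded to 4 dp:

0.3729 mol/L


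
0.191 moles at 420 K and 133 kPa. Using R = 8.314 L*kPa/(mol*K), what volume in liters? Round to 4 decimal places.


PV = nRT, solve for V = nRT / P.
nRT = 0.191 * 8.314 * 420 = 666.9491
V = 666.9491 / 133
V = 5.01465489 L, rounded to 4 dp:

5.0147 L


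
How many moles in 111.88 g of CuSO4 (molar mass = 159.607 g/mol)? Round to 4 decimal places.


n = mass / M
n = 111.88 / 159.607
n = 0.70097176 mol, rounded to 4 dp:

0.7010 mol


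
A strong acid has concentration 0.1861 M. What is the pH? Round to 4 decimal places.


A strong acid dissociates completely, so [H+] equals the given concentration.
pH = -log10([H+]) = -log10(0.1861)
pH = 0.73025363, rounded to 4 dp:

0.7303


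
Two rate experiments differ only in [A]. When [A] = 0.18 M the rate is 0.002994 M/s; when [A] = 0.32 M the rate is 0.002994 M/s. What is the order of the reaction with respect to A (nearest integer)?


Rate is proportional to [A]^n, so rate2/rate1 = ([A]2/[A]1)^n. Take logs to solve for n.
rate2/rate1 = 0.002994 / 0.002994 = 1.0
[A]2/[A]1 = 0.32 / 0.18 = 1.7778
n = ln(1.0) / ln(1.7778) = 0.0
Nearest integer order:

0


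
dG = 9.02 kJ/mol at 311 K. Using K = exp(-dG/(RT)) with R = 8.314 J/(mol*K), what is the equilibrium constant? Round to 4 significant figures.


dG is in kJ/mol; multiply by 1000 to match R in J/(mol*K).
RT = 8.314 * 311 = 2585.654 J/mol
exponent = -dG*1000 / (RT) = -(9.02*1000) / 2585.654 = -3.48847912
K = exp(-3.48847912)
K = 0.030547296, rounded to 4 significant figures:

0.03055


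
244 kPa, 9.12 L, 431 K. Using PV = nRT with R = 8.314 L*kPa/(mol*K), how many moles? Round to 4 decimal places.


PV = nRT, solve for n = PV / (RT).
PV = 244 * 9.12 = 2225.28
RT = 8.314 * 431 = 3583.334
n = 2225.28 / 3583.334
n = 0.62100826 mol, rounded to 4 dp:

0.6210 mol


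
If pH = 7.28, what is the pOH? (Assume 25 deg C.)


At 25 deg C, pH + pOH = 14.
pOH = 14 - pH = 14 - 7.28
pOH = 6.72:

6.72
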